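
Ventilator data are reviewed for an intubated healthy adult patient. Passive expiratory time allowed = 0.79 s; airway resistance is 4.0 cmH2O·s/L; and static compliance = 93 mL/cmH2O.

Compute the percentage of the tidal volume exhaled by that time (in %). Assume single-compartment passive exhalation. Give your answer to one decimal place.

τ = R × C = 4.0 × 93 mL/cmH2O = 4.0 × 0.093 L/cmH2O = 0.372 s.
Passive exhalation: V(t)/V₀ = e^(−t/τ) = e^(−0.79/0.372) = 0.1196.
Fraction exhaled = 1 − 0.1196 = 0.8804 → 88.04%.

88.0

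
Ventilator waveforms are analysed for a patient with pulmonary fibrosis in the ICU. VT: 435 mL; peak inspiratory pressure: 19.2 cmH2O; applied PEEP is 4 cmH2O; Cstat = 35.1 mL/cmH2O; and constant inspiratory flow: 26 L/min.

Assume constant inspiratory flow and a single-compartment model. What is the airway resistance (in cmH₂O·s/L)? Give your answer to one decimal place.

Flow: 26 L/min ÷ 60 = 0.4333 L/s.
Equation of motion (constant flow): PIP = Vt/C + R·V̇ + PEEP.
R·V̇ = PIP − Vt/C − PEEP = 19.2 − 435/35.1 − 4 = 19.2 − 12.393 − 4 = 2.807 cmH2O.
R = 2.807 / 0.4333 = 6.478 cmH2O·s/L.

6.5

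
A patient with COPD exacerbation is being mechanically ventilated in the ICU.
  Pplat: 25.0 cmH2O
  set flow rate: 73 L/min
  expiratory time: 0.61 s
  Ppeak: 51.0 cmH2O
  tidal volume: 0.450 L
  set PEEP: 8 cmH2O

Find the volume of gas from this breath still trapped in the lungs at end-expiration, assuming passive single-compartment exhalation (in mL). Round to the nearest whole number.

Flow: 73 L/min ÷ 60 = 1.2167 L/s.
R = (PIP − Pplat)/V̇ = (51.0 − 25.0) / 1.2167 = 26.0/1.2167 = 21.369 cmH2O·s/L.
C = Vt/(Pplat − PEEP) = 450.0 / (25.0 − 8) = 450.0/17.0 = 26.471 mL/cmH2O.
τ = R × C = 21.369 × 0.02647 L/cmH2O = 0.5656 s.
Fraction remaining = e^(−Te/τ) = e^(−0.61/0.5656) = 0.3401.
Trapped volume = 450.0 × 0.3401 = 153.05 mL.

153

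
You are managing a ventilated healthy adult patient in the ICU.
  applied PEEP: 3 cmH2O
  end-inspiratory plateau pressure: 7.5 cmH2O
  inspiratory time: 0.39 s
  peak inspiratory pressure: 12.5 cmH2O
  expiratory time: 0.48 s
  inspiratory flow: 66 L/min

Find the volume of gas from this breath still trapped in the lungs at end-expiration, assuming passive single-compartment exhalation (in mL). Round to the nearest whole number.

142

Flow: 66 L/min ÷ 60 = 1.1 L/s.
Vt = flow × Ti = 1.1 L/s × 0.39 s × 1000 mL/L = 429.0 mL.
R = (PIP − Pplat)/V̇ = (12.5 − 7.5) / 1.1 = 5.0/1.1 = 4.545 cmH2O·s/L.
C = Vt/(Pplat − PEEP) = 429.0 / (7.5 − 3) = 429.0/4.5 = 95.333 mL/cmH2O.
τ = R × C = 4.545 × 0.09533 L/cmH2O = 0.4333 s.
Fraction remaining = e^(−Te/τ) = e^(−0.48/0.4333) = 0.3303.
Trapped volume = 429.0 × 0.3303 = 141.7 mL.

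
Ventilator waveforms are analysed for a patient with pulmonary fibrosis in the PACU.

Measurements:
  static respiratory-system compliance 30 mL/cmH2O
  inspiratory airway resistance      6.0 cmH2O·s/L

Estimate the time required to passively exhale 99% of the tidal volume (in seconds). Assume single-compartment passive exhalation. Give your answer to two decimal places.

0.83

τ = R × C = 6.0 × 30 mL/cmH2O = 6.0 × 0.030 L/cmH2O = 0.18 s.
Exhaled fraction f = 1 − e^(−t/τ) → t = −τ·ln(1 − f) = −0.18·ln(0.01) = 0.8289 s.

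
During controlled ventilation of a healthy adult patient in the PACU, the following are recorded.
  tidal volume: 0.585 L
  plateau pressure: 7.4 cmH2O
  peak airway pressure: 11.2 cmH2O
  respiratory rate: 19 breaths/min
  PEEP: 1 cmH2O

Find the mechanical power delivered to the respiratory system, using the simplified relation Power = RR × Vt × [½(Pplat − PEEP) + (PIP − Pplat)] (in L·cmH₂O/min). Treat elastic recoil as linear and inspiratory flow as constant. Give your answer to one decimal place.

Per-breath work = Vt × [½(Pplat−PEEP) + (PIP−Pplat)] = 0.585 × [0.5×6.4 + 3.8] = 0.585 × 7.0 = 4.095 L·cmH2O.
Power = 19 × 4.095 = 77.805 L·cmH2O/min.

77.8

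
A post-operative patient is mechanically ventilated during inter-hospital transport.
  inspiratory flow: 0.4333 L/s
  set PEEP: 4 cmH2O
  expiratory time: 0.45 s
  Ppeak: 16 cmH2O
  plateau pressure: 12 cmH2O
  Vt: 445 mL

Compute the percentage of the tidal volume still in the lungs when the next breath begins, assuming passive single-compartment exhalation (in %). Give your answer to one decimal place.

41.6

R = (PIP − Pplat)/V̇ = (16 − 12) / 0.4333 = 4.0/0.4333 = 9.231 cmH2O·s/L.
C = Vt/(Pplat − PEEP) = 445.0 / (12 − 4) = 445.0/8.0 = 55.625 mL/cmH2O.
τ = R × C = 9.231 × 0.05563 L/cmH2O = 0.5135 s.
Fraction remaining at end-expiration = e^(−Te/τ) = e^(−0.45/0.5135) = 0.4163 → 41.63%.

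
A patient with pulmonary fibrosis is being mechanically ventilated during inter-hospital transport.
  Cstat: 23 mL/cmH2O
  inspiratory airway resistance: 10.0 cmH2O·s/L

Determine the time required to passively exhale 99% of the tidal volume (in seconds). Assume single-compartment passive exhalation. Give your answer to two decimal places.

τ = R × C = 10.0 × 23 mL/cmH2O = 10.0 × 0.023 L/cmH2O = 0.23 s.
Exhaled fraction f = 1 − e^(−t/τ) → t = −τ·ln(1 − f) = −0.23·ln(0.01) = 1.059 s.

1.06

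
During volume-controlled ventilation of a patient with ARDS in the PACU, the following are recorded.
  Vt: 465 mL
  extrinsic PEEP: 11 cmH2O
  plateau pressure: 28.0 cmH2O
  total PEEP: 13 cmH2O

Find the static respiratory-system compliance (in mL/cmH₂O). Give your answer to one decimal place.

31.0

End-expiratory occlusion gives total PEEP = 13 cmH2O (intrinsic PEEP = 13 − 11 = 2). Use total PEEP for the elastic gradient.
Cstat = Vt / (Pplat − PEEPtotal) = 465 / (28.0 − 13) = 465 / 15.0 = 31.0 mL/cmH2O.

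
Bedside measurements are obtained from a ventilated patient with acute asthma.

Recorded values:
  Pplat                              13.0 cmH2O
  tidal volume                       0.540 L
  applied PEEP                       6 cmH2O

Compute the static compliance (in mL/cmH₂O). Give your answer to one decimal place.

77.1

Cstat = Vt / (Pplat − PEEP) = 540 / (13.0 − 6) = 540 / 7.0 = 77.143 mL/cmH2O.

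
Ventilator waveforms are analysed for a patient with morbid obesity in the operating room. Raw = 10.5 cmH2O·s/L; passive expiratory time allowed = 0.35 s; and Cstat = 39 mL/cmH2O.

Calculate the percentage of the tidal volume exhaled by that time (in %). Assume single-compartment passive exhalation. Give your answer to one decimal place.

τ = R × C = 10.5 × 39 mL/cmH2O = 10.5 × 0.039 L/cmH2O = 0.4095 s.
Passive exhalation: V(t)/V₀ = e^(−t/τ) = e^(−0.35/0.4095) = 0.4254.
Fraction exhaled = 1 − 0.4254 = 0.5746 → 57.46%.

57.5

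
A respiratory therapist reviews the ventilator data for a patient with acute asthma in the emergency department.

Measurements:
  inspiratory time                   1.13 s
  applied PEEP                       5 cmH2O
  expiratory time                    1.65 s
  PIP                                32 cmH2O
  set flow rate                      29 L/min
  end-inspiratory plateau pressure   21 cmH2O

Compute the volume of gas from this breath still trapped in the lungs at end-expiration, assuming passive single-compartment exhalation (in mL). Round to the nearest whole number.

Flow: 29 L/min ÷ 60 = 0.4833 L/s.
Vt = flow × Ti = 0.4833 L/s × 1.13 s × 1000 mL/L = 546.13 mL.
R = (PIP − Pplat)/V̇ = (32 − 21) / 0.4833 = 11.0/0.4833 = 22.76 cmH2O·s/L.
C = Vt/(Pplat − PEEP) = 546.13 / (21 − 5) = 546.13/16.0 = 34.133 mL/cmH2O.
τ = R × C = 22.76 × 0.03413 L/cmH2O = 0.7768 s.
Fraction remaining = e^(−Te/τ) = e^(−1.65/0.7768) = 0.1195.
Trapped volume = 546.13 × 0.1195 = 65.263 mL.

65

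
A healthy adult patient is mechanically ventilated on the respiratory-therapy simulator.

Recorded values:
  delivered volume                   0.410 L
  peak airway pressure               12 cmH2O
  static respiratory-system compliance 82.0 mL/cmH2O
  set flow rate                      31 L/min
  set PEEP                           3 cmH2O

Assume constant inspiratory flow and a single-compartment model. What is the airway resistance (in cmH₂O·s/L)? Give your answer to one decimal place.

7.7

Flow: 31 L/min ÷ 60 = 0.5167 L/s.
Equation of motion (constant flow): PIP = Vt/C + R·V̇ + PEEP.
R·V̇ = PIP − Vt/C − PEEP = 12 − 410/82.0 − 3 = 12 − 5.0 − 3 = 4.0 cmH2O.
R = 4.0 / 0.5167 = 7.741 cmH2O·s/L.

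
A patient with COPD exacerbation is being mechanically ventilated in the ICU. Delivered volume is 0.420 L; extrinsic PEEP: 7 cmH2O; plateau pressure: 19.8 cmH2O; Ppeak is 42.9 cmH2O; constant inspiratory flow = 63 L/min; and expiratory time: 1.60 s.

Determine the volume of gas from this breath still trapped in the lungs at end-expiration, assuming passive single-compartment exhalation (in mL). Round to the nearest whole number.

46

Flow: 63 L/min ÷ 60 = 1.05 L/s.
R = (PIP − Pplat)/V̇ = (42.9 − 19.8) / 1.05 = 23.1/1.05 = 22.0 cmH2O·s/L.
C = Vt/(Pplat − PEEP) = 420.0 / (19.8 − 7) = 420.0/12.8 = 32.813 mL/cmH2O.
τ = R × C = 22.0 × 0.03281 L/cmH2O = 0.7218 s.
Fraction remaining = e^(−Te/τ) = e^(−1.60/0.7218) = 0.109.
Trapped volume = 420.0 × 0.109 = 45.78 mL.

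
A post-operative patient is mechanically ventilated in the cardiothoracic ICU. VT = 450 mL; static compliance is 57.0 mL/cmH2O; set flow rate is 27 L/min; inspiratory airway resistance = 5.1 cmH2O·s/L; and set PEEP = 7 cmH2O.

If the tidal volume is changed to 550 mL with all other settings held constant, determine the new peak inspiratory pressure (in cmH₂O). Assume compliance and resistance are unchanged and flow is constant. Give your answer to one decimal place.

Flow: 27 L/min ÷ 60 = 0.45 L/s.
PIP = Vt/C + R·V̇ + PEEP (constant-flow equation of motion).
Only the elastic term changes: ΔPIP = ΔVt / C = (550 − 450) / 57.0 = 1.754 cmH2O.
Original PIP = 450/57.0 + 5.1×0.45 + 7 = 17.19 cmH2O; new PIP = 17.19 + (1.754) = 18.944 cmH2O.

18.9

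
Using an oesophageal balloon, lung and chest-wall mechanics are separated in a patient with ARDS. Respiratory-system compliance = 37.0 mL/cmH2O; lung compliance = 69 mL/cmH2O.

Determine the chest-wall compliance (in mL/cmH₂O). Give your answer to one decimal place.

1/Ccw = 1/Crs − 1/CL.
1/Ccw = 1/37.0 − 1/69 = 0.01253.
Ccw = 79.808 mL/cmH2O.

79.8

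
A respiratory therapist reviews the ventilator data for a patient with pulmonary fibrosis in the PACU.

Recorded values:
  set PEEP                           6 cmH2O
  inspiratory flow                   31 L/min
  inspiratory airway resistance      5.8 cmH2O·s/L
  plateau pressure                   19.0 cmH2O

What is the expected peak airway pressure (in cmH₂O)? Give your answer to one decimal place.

22.0

Flow: 31 L/min ÷ 60 = 0.5167 L/s.
PIP = Pplat + Raw × flow = 19.0 + 5.8 × 0.5167 = 19.0 + 2.997 = 21.997 cmH2O.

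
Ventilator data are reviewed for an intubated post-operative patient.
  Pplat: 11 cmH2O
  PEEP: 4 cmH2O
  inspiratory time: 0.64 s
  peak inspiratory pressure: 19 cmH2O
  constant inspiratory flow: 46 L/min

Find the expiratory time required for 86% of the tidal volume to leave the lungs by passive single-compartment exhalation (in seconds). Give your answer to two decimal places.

Flow: 46 L/min ÷ 60 = 0.7667 L/s.
Vt = flow × Ti = 0.7667 L/s × 0.64 s × 1000 mL/L = 490.69 mL.
R = (PIP − Pplat)/V̇ = (19 − 11) / 0.7667 = 8.0/0.7667 = 10.434 cmH2O·s/L.
C = Vt/(Pplat − PEEP) = 490.69 / (11 − 4) = 490.69/7.0 = 70.099 mL/cmH2O.
τ = R × C = 10.434 × 0.0701 L/cmH2O = 0.7314 s.
t = −τ·ln(1 − 0.86) = −0.7314·ln(0.14) = 1.438 s.

1.44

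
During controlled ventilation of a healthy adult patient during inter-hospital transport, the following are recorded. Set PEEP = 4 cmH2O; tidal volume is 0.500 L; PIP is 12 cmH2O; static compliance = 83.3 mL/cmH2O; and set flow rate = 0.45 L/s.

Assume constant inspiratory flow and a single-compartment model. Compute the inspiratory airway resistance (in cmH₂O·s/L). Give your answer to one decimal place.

Equation of motion (constant flow): PIP = Vt/C + R·V̇ + PEEP.
R·V̇ = PIP − Vt/C − PEEP = 12 − 500/83.3 − 4 = 12 − 6.002 − 4 = 1.998 cmH2O.
R = 1.998 / 0.45 = 4.44 cmH2O·s/L.

4.4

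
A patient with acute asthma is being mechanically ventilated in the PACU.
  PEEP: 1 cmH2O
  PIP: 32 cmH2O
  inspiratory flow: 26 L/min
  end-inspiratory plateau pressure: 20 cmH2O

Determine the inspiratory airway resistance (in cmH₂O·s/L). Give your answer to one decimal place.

Flow: 26 L/min ÷ 60 = 0.4333 L/s.
Raw = (PIP − Pplat) / flow = (32 − 20) / 0.4333 = 12.0 / 0.4333 = 27.694 cmH2O·s/L.

27.7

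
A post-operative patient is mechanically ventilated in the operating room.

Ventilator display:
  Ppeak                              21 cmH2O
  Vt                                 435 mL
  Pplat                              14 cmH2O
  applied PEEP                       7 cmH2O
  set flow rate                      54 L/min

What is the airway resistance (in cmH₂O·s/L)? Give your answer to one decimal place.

Flow: 54 L/min ÷ 60 = 0.9 L/s.
Raw = (PIP − Pplat) / flow = (21 − 14) / 0.9 = 7.0 / 0.9 = 7.778 cmH2O·s/L.

7.8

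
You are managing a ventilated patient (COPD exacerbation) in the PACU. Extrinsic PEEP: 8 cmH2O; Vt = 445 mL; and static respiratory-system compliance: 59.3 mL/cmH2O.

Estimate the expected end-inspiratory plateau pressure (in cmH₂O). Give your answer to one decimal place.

Pplat = PEEP + Vt / Cstat = 8 + 445 / 59.3 = 8 + 7.504 = 15.504 cmH2O.

15.5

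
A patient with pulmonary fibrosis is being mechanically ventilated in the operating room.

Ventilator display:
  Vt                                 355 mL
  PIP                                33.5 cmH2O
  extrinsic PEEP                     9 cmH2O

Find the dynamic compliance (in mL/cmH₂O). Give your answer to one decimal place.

14.5

Dynamic compliance = Vt / (PIP − PEEP) = 355 / (33.5 − 9) = 355 / 24.5 = 14.49 mL/cmH2O.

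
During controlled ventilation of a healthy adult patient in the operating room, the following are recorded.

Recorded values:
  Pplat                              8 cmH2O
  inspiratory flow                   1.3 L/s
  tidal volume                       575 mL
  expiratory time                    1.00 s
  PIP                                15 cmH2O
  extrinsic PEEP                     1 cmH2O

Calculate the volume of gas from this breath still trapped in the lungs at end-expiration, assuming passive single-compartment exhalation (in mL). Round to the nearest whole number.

R = (PIP − Pplat)/V̇ = (15 − 8) / 1.3 = 7.0/1.3 = 5.385 cmH2O·s/L.
C = Vt/(Pplat − PEEP) = 575.0 / (8 − 1) = 575.0/7.0 = 82.143 mL/cmH2O.
τ = R × C = 5.385 × 0.08214 L/cmH2O = 0.4423 s.
Fraction remaining = e^(−Te/τ) = e^(−1.00/0.4423) = 0.1043.
Trapped volume = 575.0 × 0.1043 = 59.973 mL.

60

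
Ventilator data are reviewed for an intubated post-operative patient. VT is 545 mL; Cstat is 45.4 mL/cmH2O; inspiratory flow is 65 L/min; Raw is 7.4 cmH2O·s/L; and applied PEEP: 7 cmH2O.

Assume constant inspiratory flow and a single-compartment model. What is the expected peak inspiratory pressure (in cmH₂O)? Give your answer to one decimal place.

Flow: 65 L/min ÷ 60 = 1.0833 L/s.
Equation of motion (constant flow): PIP = Vt/C + R·V̇ + PEEP.
PIP = 545/45.4 + 7.4×1.0833 + 7 = 12.004 + 8.016 + 7 = 27.02 cmH2O.

27.0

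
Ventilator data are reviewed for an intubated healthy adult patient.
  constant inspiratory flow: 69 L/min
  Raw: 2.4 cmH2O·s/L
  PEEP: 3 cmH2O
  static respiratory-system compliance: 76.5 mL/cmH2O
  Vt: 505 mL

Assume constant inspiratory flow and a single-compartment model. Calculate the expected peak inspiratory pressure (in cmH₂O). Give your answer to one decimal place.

Flow: 69 L/min ÷ 60 = 1.15 L/s.
Equation of motion (constant flow): PIP = Vt/C + R·V̇ + PEEP.
PIP = 505/76.5 + 2.4×1.15 + 3 = 6.601 + 2.76 + 3 = 12.361 cmH2O.

12.4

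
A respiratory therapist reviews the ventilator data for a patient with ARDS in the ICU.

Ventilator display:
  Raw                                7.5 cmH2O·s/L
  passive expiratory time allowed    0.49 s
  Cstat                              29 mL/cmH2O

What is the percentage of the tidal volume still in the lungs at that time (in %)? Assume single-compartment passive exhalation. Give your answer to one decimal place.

τ = R × C = 7.5 × 29 mL/cmH2O = 7.5 × 0.029 L/cmH2O = 0.2175 s.
Passive exhalation: V(t)/V₀ = e^(−t/τ) = e^(−0.49/0.2175) = 0.1051.
Fraction remaining = 0.1051 → 10.51%.

10.5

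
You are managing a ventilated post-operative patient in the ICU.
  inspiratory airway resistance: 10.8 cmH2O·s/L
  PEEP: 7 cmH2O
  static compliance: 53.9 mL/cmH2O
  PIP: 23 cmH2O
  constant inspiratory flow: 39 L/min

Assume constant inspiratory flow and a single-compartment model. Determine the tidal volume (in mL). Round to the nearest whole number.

484

Flow: 39 L/min ÷ 60 = 0.65 L/s.
Equation of motion (constant flow): PIP = Vt/C + R·V̇ + PEEP.
Vt/C = PIP − R·V̇ − PEEP = 23 − 7.02 − 7 = 8.98 cmH2O.
Vt = C × 8.98 = 53.9 × 8.98 = 484.02 mL.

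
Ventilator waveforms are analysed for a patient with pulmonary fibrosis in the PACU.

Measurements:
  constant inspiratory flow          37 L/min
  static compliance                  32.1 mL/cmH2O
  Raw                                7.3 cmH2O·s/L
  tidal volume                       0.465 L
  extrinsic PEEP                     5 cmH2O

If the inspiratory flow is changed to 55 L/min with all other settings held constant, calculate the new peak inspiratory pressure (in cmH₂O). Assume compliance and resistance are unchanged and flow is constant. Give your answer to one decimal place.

Flow: 37 L/min ÷ 60 = 0.6167 L/s.
New flow: 55 L/min ÷ 60 = 0.9167 L/s.
PIP = Vt/C + R·V̇ + PEEP (constant-flow equation of motion).
Only the resistive term changes: ΔPIP = R × ΔV̇ = 7.3 × (0.9167 − 0.6167) = 7.3 × 0.3 = 2.19 cmH2O.
Original PIP = 465/32.1 + 7.3×0.6167 + 5 = 23.988 cmH2O; new PIP = 23.988 + (2.19) = 26.178 cmH2O.

26.2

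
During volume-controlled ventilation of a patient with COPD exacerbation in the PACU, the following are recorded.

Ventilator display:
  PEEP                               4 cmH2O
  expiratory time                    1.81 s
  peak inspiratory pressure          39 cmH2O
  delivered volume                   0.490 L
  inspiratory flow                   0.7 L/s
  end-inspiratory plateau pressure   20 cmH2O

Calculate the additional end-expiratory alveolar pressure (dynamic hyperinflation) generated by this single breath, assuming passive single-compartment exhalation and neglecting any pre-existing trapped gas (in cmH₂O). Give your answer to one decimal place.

R = (PIP − Pplat)/V̇ = (39 − 20) / 0.7 = 19.0/0.7 = 27.143 cmH2O·s/L.
C = Vt/(Pplat − PEEP) = 490.0 / (20 − 4) = 490.0/16.0 = 30.625 mL/cmH2O.
τ = R × C = 27.143 × 0.03063 L/cmH2O = 0.8314 s.
Fraction remaining = e^(−Te/τ) = e^(−1.81/0.8314) = 0.1134; trapped volume = 490.0 × 0.1134 = 55.566 mL.
Additional alveolar pressure from trapping ≈ V_trapped / C = 55.566 / 30.625 = 1.814 cmH2O.

1.8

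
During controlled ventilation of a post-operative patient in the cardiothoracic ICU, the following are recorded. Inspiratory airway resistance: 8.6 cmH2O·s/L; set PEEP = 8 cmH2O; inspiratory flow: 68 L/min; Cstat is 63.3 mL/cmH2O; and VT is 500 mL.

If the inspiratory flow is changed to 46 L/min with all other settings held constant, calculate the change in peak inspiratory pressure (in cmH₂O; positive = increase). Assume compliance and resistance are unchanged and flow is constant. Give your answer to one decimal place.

Flow: 68 L/min ÷ 60 = 1.1333 L/s.
New flow: 46 L/min ÷ 60 = 0.7667 L/s.
PIP = Vt/C + R·V̇ + PEEP (constant-flow equation of motion).
Only the resistive term changes: ΔPIP = R × ΔV̇ = 8.6 × (0.7667 − 1.1333) = 8.6 × -0.3666 = -3.153 cmH2O.

-3.2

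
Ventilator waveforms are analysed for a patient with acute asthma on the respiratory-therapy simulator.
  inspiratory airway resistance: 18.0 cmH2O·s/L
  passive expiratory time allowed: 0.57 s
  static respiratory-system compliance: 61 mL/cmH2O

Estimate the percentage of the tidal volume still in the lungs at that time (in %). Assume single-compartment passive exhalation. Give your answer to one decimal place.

59.5

τ = R × C = 18.0 × 61 mL/cmH2O = 18.0 × 0.061 L/cmH2O = 1.098 s.
Passive exhalation: V(t)/V₀ = e^(−t/τ) = e^(−0.57/1.098) = 0.595.
Fraction remaining = 0.595 → 59.5%.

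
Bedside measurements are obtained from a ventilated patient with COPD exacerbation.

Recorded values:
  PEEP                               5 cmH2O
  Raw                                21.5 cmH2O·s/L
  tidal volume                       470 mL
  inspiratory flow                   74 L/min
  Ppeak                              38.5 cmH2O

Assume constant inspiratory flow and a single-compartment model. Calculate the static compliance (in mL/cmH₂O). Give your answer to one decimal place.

Flow: 74 L/min ÷ 60 = 1.2333 L/s.
Equation of motion (constant flow): PIP = Vt/C + R·V̇ + PEEP.
Vt/C = PIP − R·V̇ − PEEP = 38.5 − 21.5×1.2333 − 5 = 38.5 − 26.516 − 5 = 6.984 cmH2O.
C = Vt / 6.984 = 470 / 6.984 = 67.297 mL/cmH2O.

67.3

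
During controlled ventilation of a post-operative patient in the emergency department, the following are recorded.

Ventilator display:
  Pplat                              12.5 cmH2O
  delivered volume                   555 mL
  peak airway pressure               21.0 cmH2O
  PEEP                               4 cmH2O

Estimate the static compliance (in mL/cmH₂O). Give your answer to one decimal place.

Cstat = Vt / (Pplat − PEEP) = 555 / (12.5 − 4) = 555 / 8.5 = 65.294 mL/cmH2O.

65.3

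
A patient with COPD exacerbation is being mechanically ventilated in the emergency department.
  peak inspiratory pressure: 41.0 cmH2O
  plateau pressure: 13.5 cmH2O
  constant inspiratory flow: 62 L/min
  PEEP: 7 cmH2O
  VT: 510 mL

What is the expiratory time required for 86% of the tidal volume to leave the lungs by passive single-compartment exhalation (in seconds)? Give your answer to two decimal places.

Flow: 62 L/min ÷ 60 = 1.0333 L/s.
R = (PIP − Pplat)/V̇ = (41.0 − 13.5) / 1.0333 = 27.5/1.0333 = 26.614 cmH2O·s/L.
C = Vt/(Pplat − PEEP) = 510.0 / (13.5 − 7) = 510.0/6.5 = 78.462 mL/cmH2O.
τ = R × C = 26.614 × 0.07846 L/cmH2O = 2.088 s.
t = −τ·ln(1 − 0.86) = −2.088·ln(0.14) = 4.105 s.

4.11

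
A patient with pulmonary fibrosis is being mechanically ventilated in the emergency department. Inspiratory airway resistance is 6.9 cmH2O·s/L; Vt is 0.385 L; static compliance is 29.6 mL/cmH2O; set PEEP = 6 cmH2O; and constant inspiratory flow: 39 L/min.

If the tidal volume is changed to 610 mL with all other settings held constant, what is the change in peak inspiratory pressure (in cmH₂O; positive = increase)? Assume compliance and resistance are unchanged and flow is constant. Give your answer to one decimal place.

7.6

PIP = Vt/C + R·V̇ + PEEP (constant-flow equation of motion).
Only the elastic term changes: ΔPIP = ΔVt / C = (610 − 385) / 29.6 = 7.601 cmH2O.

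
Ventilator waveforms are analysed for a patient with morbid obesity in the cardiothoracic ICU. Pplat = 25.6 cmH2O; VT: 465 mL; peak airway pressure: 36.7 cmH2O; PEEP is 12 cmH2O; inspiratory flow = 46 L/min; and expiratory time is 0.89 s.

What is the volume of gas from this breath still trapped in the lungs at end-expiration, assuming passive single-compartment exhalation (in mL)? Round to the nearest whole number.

Flow: 46 L/min ÷ 60 = 0.7667 L/s.
R = (PIP − Pplat)/V̇ = (36.7 − 25.6) / 0.7667 = 11.1/0.7667 = 14.478 cmH2O·s/L.
C = Vt/(Pplat − PEEP) = 465.0 / (25.6 − 12) = 465.0/13.6 = 34.191 mL/cmH2O.
τ = R × C = 14.478 × 0.03419 L/cmH2O = 0.495 s.
Fraction remaining = e^(−Te/τ) = e^(−0.89/0.495) = 0.1656.
Trapped volume = 465.0 × 0.1656 = 77.004 mL.

77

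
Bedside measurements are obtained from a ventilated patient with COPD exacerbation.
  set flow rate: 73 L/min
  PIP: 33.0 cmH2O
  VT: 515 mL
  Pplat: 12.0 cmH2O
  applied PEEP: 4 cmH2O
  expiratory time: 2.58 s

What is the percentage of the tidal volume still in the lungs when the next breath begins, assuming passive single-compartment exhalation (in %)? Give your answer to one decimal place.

9.8

Flow: 73 L/min ÷ 60 = 1.2167 L/s.
R = (PIP − Pplat)/V̇ = (33.0 − 12.0) / 1.2167 = 21.0/1.2167 = 17.26 cmH2O·s/L.
C = Vt/(Pplat − PEEP) = 515.0 / (12.0 − 4) = 515.0/8.0 = 64.375 mL/cmH2O.
τ = R × C = 17.26 × 0.06438 L/cmH2O = 1.111 s.
Fraction remaining at end-expiration = e^(−Te/τ) = e^(−2.58/1.111) = 0.09805 → 9.805%.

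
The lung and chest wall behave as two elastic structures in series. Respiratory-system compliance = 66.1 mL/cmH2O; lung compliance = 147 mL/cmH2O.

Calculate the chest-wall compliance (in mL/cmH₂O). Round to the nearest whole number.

120

1/Ccw = 1/Crs − 1/CL.
1/Ccw = 1/66.1 − 1/147 = 0.008326.
Ccw = 120.11 mL/cmH2O.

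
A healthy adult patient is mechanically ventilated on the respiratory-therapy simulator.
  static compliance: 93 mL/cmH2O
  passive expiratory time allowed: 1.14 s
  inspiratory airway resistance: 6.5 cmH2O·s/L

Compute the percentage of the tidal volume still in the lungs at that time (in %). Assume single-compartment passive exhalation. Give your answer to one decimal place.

15.2

τ = R × C = 6.5 × 93 mL/cmH2O = 6.5 × 0.093 L/cmH2O = 0.6045 s.
Passive exhalation: V(t)/V₀ = e^(−t/τ) = e^(−1.14/0.6045) = 0.1517.
Fraction remaining = 0.1517 → 15.17%.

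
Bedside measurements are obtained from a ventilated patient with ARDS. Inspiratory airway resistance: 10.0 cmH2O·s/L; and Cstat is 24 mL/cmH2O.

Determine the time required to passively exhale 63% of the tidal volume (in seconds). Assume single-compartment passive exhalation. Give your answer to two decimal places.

τ = R × C = 10.0 × 24 mL/cmH2O = 10.0 × 0.024 L/cmH2O = 0.24 s.
Exhaled fraction f = 1 − e^(−t/τ) → t = −τ·ln(1 − f) = −0.24·ln(0.37) = 0.2386 s.

0.24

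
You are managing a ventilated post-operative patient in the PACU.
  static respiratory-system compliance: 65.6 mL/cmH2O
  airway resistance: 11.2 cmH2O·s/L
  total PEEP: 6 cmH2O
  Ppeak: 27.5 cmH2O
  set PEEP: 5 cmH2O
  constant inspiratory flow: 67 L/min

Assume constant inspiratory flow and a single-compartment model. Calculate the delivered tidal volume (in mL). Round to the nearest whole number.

Flow: 67 L/min ÷ 60 = 1.1167 L/s.
Total PEEP = 6 cmH2O (set 5 + intrinsic 1); this is the baseline alveolar pressure.
Equation of motion (constant flow): PIP = Vt/C + R·V̇ + PEEP.
Vt/C = PIP − R·V̇ − PEEP = 27.5 − 12.507 − 6 = 8.993 cmH2O.
Vt = C × 8.993 = 65.6 × 8.993 = 589.94 mL.

590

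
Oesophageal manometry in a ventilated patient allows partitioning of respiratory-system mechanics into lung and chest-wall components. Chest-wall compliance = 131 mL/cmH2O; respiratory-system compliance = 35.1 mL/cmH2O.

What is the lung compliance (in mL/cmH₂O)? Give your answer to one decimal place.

47.9

1/CL = 1/Crs − 1/Ccw.
1/CL = 1/35.1 − 1/131 = 0.02086.
CL = 47.939 mL/cmH2O.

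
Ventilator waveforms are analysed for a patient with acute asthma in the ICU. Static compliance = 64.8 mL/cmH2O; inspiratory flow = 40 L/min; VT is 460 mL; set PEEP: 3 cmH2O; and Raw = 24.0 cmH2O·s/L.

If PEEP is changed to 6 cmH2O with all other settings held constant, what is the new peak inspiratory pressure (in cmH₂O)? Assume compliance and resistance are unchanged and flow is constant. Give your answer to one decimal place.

29.1

Flow: 40 L/min ÷ 60 = 0.6667 L/s.
PIP = Vt/C + R·V̇ + PEEP (constant-flow equation of motion).
Only the baseline term changes: ΔPIP = ΔPEEP = 6 − 3 = 3.0 cmH2O.
Original PIP = 460/64.8 + 24.0×0.6667 + 3 = 26.1 cmH2O; new PIP = 26.1 + (3.0) = 29.1 cmH2O.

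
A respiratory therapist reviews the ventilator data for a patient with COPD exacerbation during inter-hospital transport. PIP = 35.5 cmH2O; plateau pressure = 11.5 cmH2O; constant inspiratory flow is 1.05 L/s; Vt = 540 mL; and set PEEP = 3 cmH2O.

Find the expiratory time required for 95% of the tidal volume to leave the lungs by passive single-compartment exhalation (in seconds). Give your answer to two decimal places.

R = (PIP − Pplat)/V̇ = (35.5 − 11.5) / 1.05 = 24.0/1.05 = 22.857 cmH2O·s/L.
C = Vt/(Pplat − PEEP) = 540.0 / (11.5 − 3) = 540.0/8.5 = 63.529 mL/cmH2O.
τ = R × C = 22.857 × 0.06353 L/cmH2O = 1.452 s.
t = −τ·ln(1 − 0.95) = −1.452·ln(0.05) = 4.35 s.

4.35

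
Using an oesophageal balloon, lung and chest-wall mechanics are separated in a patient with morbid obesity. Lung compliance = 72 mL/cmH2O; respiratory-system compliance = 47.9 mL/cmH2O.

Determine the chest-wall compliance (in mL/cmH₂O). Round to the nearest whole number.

143

1/Ccw = 1/Crs − 1/CL.
1/Ccw = 1/47.9 − 1/72 = 0.006988.
Ccw = 143.1 mL/cmH2O.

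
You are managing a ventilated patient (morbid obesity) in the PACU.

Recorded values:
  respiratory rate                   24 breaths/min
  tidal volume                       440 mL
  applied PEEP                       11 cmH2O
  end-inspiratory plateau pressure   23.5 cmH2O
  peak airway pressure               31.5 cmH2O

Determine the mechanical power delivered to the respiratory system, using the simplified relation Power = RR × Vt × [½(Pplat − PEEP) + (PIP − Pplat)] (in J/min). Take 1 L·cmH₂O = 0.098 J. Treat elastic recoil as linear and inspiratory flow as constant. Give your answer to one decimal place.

Per-breath work = Vt × [½(Pplat−PEEP) + (PIP−Pplat)] = 0.440 × [0.5×12.5 + 8.0] = 0.440 × 14.25 = 6.27 L·cmH2O.
Power = 24 × 6.27 = 150.48 L·cmH2O/min.
× 0.098 J/(L·cmH2O) → 14.747 J/min.

14.7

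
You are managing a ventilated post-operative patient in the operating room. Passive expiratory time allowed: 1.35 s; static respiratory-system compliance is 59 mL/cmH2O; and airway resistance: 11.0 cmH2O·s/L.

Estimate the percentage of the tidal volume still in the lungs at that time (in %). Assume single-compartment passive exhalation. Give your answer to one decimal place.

τ = R × C = 11.0 × 59 mL/cmH2O = 11.0 × 0.059 L/cmH2O = 0.649 s.
Passive exhalation: V(t)/V₀ = e^(−t/τ) = e^(−1.35/0.649) = 0.1249.
Fraction remaining = 0.1249 → 12.49%.

12.5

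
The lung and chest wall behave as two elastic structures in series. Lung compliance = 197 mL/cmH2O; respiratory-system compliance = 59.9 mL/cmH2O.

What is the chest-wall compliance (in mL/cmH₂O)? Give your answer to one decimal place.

86.1

1/Ccw = 1/Crs − 1/CL.
1/Ccw = 1/59.9 − 1/197 = 0.01162.
Ccw = 86.059 mL/cmH2O.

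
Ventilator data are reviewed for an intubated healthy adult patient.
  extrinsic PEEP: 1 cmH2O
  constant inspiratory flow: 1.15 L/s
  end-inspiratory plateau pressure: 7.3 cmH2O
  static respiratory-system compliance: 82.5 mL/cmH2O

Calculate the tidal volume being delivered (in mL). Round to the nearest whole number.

520

Vt = Cstat × (Pplat − PEEP) = 82.5 × (7.3 − 1) = 82.5 × 6.3 = 519.75 mL.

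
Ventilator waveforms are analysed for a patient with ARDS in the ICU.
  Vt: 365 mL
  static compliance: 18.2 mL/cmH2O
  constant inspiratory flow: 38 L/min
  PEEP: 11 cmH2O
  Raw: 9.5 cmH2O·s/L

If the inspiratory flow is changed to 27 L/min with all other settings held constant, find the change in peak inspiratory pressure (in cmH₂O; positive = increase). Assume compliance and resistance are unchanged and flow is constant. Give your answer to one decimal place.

Flow: 38 L/min ÷ 60 = 0.6333 L/s.
New flow: 27 L/min ÷ 60 = 0.45 L/s.
PIP = Vt/C + R·V̇ + PEEP (constant-flow equation of motion).
Only the resistive term changes: ΔPIP = R × ΔV̇ = 9.5 × (0.45 − 0.6333) = 9.5 × -0.1833 = -1.741 cmH2O.

-1.7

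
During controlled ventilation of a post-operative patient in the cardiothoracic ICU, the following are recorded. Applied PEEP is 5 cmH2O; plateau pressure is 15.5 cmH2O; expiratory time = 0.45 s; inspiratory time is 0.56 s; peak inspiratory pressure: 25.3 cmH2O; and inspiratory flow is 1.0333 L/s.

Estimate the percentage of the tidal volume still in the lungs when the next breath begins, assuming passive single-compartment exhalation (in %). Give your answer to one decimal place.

42.3

Vt = flow × Ti = 1.0333 L/s × 0.56 s × 1000 mL/L = 578.65 mL.
R = (PIP − Pplat)/V̇ = (25.3 − 15.5) / 1.0333 = 9.8/1.0333 = 9.484 cmH2O·s/L.
C = Vt/(Pplat − PEEP) = 578.65 / (15.5 − 5) = 578.65/10.5 = 55.11 mL/cmH2O.
τ = R × C = 9.484 × 0.05511 L/cmH2O = 0.5227 s.
Fraction remaining at end-expiration = e^(−Te/τ) = e^(−0.45/0.5227) = 0.4228 → 42.28%.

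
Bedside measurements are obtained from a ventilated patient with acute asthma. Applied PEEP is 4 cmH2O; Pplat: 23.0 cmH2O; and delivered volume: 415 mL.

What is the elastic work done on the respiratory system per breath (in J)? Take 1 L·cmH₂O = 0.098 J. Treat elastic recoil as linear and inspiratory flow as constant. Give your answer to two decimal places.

Elastic work ≈ ½ × (Pplat − PEEP) × Vt = 0.5 × (23.0 − 4) × 0.415 L = 0.5 × 19.0 × 0.415 = 3.943 L·cmH2O.
× 0.098 J/(L·cmH2O) → 0.3864 J.

0.39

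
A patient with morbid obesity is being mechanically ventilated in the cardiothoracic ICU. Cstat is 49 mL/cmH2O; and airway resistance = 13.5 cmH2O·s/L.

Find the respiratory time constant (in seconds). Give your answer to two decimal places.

0.66

τ = R × C = 13.5 × 49 mL/cmH2O = 13.5 × 0.049 L/cmH2O = 0.6615 s.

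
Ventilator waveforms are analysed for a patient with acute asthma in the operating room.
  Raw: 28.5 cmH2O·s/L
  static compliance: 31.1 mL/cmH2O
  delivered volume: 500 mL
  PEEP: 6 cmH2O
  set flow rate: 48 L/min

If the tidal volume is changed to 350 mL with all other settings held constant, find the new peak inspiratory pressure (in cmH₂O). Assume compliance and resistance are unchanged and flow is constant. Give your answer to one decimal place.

40.1

Flow: 48 L/min ÷ 60 = 0.8 L/s.
PIP = Vt/C + R·V̇ + PEEP (constant-flow equation of motion).
Only the elastic term changes: ΔPIP = ΔVt / C = (350 − 500) / 31.1 = -4.823 cmH2O.
Original PIP = 500/31.1 + 28.5×0.8 + 6 = 44.877 cmH2O; new PIP = 44.877 + (-4.823) = 40.054 cmH2O.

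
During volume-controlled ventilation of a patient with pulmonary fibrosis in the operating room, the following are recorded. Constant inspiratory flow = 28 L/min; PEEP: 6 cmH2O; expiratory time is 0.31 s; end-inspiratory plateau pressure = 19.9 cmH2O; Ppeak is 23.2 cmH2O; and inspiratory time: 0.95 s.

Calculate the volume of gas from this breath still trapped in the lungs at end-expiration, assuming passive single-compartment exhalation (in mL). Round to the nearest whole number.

112

Flow: 28 L/min ÷ 60 = 0.4667 L/s.
Vt = flow × Ti = 0.4667 L/s × 0.95 s × 1000 mL/L = 443.37 mL.
R = (PIP − Pplat)/V̇ = (23.2 − 19.9) / 0.4667 = 3.3/0.4667 = 7.071 cmH2O·s/L.
C = Vt/(Pplat − PEEP) = 443.37 / (19.9 − 6) = 443.37/13.9 = 31.897 mL/cmH2O.
τ = R × C = 7.071 × 0.0319 L/cmH2O = 0.2256 s.
Fraction remaining = e^(−Te/τ) = e^(−0.31/0.2256) = 0.2531.
Trapped volume = 443.37 × 0.2531 = 112.22 mL.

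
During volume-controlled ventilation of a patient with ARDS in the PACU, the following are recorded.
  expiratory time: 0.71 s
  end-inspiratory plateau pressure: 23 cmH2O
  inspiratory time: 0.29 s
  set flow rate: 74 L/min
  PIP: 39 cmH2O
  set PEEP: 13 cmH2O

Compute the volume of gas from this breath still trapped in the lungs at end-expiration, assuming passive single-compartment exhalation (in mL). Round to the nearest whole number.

Flow: 74 L/min ÷ 60 = 1.2333 L/s.
Vt = flow × Ti = 1.2333 L/s × 0.29 s × 1000 mL/L = 357.66 mL.
R = (PIP − Pplat)/V̇ = (39 − 23) / 1.2333 = 16.0/1.2333 = 12.973 cmH2O·s/L.
C = Vt/(Pplat − PEEP) = 357.66 / (23 − 13) = 357.66/10.0 = 35.766 mL/cmH2O.
τ = R × C = 12.973 × 0.03577 L/cmH2O = 0.464 s.
Fraction remaining = e^(−Te/τ) = e^(−0.71/0.464) = 0.2165.
Trapped volume = 357.66 × 0.2165 = 77.433 mL.

77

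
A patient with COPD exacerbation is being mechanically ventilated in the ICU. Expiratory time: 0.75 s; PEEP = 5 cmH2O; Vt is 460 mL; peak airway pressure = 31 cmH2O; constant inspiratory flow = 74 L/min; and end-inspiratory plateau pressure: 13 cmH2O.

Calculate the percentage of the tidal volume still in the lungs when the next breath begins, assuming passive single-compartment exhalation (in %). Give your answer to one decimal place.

40.9

Flow: 74 L/min ÷ 60 = 1.2333 L/s.
R = (PIP − Pplat)/V̇ = (31 − 13) / 1.2333 = 18.0/1.2333 = 14.595 cmH2O·s/L.
C = Vt/(Pplat − PEEP) = 460.0 / (13 − 5) = 460.0/8.0 = 57.5 mL/cmH2O.
τ = R × C = 14.595 × 0.0575 L/cmH2O = 0.8392 s.
Fraction remaining at end-expiration = e^(−Te/τ) = e^(−0.75/0.8392) = 0.4091 → 40.91%.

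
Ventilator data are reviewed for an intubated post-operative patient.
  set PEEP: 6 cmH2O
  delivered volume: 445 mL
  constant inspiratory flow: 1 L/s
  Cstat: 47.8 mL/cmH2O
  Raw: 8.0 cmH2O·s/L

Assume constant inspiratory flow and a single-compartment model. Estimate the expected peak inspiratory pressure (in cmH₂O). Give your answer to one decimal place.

Equation of motion (constant flow): PIP = Vt/C + R·V̇ + PEEP.
PIP = 445/47.8 + 8.0×1 + 6 = 9.31 + 8.0 + 6 = 23.31 cmH2O.

23.3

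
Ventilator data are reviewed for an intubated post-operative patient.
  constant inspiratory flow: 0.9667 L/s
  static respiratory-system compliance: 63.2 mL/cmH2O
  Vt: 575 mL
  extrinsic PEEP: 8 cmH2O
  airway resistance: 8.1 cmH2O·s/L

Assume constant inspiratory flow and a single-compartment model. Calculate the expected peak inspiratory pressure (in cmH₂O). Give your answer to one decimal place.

Equation of motion (constant flow): PIP = Vt/C + R·V̇ + PEEP.
PIP = 575/63.2 + 8.1×0.9667 + 8 = 9.098 + 7.83 + 8 = 24.928 cmH2O.

24.9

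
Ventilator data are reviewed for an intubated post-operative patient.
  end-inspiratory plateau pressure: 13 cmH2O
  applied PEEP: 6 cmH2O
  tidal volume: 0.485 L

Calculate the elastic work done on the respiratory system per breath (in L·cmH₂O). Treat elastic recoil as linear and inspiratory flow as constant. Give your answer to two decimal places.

1.70

Elastic work ≈ ½ × (Pplat − PEEP) × Vt = 0.5 × (13 − 6) × 0.485 L = 0.5 × 7.0 × 0.485 = 1.698 L·cmH2O.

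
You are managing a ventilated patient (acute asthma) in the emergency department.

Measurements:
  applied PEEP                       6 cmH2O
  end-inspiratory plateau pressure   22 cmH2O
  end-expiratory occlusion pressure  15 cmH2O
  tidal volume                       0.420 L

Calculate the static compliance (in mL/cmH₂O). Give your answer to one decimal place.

End-expiratory occlusion gives total PEEP = 15 cmH2O (intrinsic PEEP = 15 − 6 = 9). Use total PEEP for the elastic gradient.
Cstat = Vt / (Pplat − PEEPtotal) = 420 / (22 − 15) = 420 / 7.0 = 60.0 mL/cmH2O.

60.0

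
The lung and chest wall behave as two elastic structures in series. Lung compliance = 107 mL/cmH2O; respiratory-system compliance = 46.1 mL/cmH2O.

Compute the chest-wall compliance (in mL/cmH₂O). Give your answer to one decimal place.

1/Ccw = 1/Crs − 1/CL.
1/Ccw = 1/46.1 − 1/107 = 0.01235.
Ccw = 80.972 mL/cmH2O.

81.0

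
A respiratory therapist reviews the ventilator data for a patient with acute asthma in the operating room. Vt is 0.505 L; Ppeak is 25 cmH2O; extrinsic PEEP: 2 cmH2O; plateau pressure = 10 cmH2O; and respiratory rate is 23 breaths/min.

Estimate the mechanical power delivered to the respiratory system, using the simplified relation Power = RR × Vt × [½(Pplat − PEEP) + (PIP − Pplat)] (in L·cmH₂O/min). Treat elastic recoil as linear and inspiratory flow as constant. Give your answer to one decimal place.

220.7

Per-breath work = Vt × [½(Pplat−PEEP) + (PIP−Pplat)] = 0.505 × [0.5×8.0 + 15.0] = 0.505 × 19.0 = 9.595 L·cmH2O.
Power = 23 × 9.595 = 220.69 L·cmH2O/min.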